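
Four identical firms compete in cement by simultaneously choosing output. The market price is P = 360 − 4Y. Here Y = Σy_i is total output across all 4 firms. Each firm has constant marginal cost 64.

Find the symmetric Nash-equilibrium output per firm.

A representative firm's profit is π_i = y_i(360 − 4Y) − 64y_i, with Y = y_i + Σ_{j≠i} y_j.
First-order condition: 296 − 8y_i − 4Σ_{j≠i} y_j = 0.
With identical firms, set every y_j = y: then 296 − 8y − 12y = 0, i.e. y = 296/20 = 14.8.

14.8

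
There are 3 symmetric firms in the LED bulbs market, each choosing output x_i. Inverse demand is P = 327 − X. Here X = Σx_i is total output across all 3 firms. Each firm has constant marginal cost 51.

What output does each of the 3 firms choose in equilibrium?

A representative firm's profit is π_i = x_i(327 − X) − 51x_i, with X = x_i + Σ_{j≠i} x_j.
First-order condition: 276 − 2x_i − Σ_{j≠i} x_j = 0.
In a symmetric equilibrium every firm chooses the same x, so Σ_{j≠i} x_j = 2x. The condition becomes 276 − 4x = 0, giving x = 276/4 = 69.

69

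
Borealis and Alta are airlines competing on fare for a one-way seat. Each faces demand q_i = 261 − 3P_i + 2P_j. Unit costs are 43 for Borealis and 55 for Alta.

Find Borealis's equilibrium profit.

9661.6875

Borealis's profit: π = (P_{Borealis} − 43)(261 − 3P_{Borealis} + 2P_{Alta}).
∂π/∂P_{Borealis} = 390 − 6P_{Borealis} + 2P_{Alta} = 0 ⇒ P_{Borealis} = 65 + (1/3)P_{Alta}.
Similarly P_{Alta} = 71 + (1/3)P_{Borealis}.
Substituting the second reaction function into the first: P_{Borealis} = 65 + (1/3)(71 + (1/3)P_{Borealis}), which gives (8/9)P_{Borealis} = 266/3 ⇒ P_{Borealis} = 99.75.
Then P_{Alta} = 71 + (1/3)·99.75 = 104.25.
q_{Borealis} = 261 − 3·99.75 + 2·104.25 = 170.25.
Profit = (99.75 − 43)·170.25 = 9661.6875.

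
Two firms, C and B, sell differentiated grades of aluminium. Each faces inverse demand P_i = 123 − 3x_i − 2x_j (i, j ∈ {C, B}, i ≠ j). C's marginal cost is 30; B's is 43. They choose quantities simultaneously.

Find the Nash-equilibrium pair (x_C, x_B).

12.4375, 9.1875

Firm C's profit: π = x_C(123 − 3x_C − 2x_B) − 30x_C.
∂π/∂x_C = 93 − 6x_C − 2x_B = 0 ⇒ x_C = 15.5 − (1/3)x_B.
Similarly x_B = 40/3 − (1/3)x_C.
Plugging x_B into C's best response: x_C = 15.5 − (1/3)(40/3 − (1/3)x_C) ⇒ (8/9)x_C = 199/18, so x_C = 12.4375.
Then x_B = 40/3 − (1/3)·12.4375 = 9.1875.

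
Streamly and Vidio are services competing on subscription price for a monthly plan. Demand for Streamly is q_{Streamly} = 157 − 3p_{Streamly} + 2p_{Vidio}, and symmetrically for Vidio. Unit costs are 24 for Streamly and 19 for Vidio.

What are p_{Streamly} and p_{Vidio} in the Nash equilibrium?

56.3125, 54.4375

Streamly's profit: π = (p_{Streamly} − 24)(157 − 3p_{Streamly} + 2p_{Vidio}).
∂π/∂p_{Streamly} = 229 − 6p_{Streamly} + 2p_{Vidio} = 0 ⇒ p_{Streamly} = 229/6 + (1/3)p_{Vidio}.
Similarly p_{Vidio} = 107/3 + (1/3)p_{Streamly}.
Solving the two reaction functions simultaneously: (1 − (1/3)(1/3))p_{Streamly} = 229/6 + (1/3)·(107/3), so (8/9)p_{Streamly} = 901/18 and p_{Streamly} = 56.3125.
Then p_{Vidio} = 107/3 + (1/3)·56.3125 = 54.4375.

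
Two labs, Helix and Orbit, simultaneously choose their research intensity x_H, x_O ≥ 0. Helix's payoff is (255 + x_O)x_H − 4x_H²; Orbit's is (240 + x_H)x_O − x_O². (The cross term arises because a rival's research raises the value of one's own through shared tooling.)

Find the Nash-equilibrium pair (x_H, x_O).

50, 145

Expanding Helix's payoff: 255x_H + x_Ox_H − 4x_H².
∂π/∂x_H = 255 + x_O − 8x_H = 0, so x_H = 31.875 + 0.125x_O.
Likewise for Orbit: x_O = 120 + 0.5x_H.
Solving the two reaction functions simultaneously: (1 − (0.125)(0.5))x_H = 31.875 + 0.125·120, so 0.9375x_H = 46.875 and x_H = 50.
Then x_O = 120 + 0.5·50 = 145.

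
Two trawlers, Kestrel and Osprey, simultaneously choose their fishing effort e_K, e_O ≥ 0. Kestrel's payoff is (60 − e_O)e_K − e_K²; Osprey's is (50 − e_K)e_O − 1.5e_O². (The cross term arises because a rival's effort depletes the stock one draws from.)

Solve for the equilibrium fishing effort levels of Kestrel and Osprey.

26, 8

Expanding Kestrel's payoff: 60e_K − e_Oe_K − e_K².
∂π/∂e_K = 60 − e_O − 2e_K = 0, so e_K = 30 − 0.5e_O.
Likewise for Osprey: e_O = 50/3 − (1/3)e_K.
Solving the two reaction functions simultaneously: (1 − (−0.5)(−1/3))e_K = 30 − 0.5·(50/3), so (5/6)e_K = 65/3 and e_K = 26.
Then e_O = 50/3 − (1/3)·26 = 8.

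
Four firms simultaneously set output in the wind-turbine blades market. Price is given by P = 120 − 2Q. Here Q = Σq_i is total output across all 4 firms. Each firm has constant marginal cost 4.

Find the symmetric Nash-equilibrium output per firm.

A representative firm's profit is π_i = q_i(120 − 2Q) − 4q_i, with Q = q_i + Σ_{j≠i} q_j.
First-order condition: 116 − 4q_i − 2Σ_{j≠i} q_j = 0.
With identical firms, set every q_j = q: then 116 − 4q − 6q = 0, i.e. q = 116/10 = 11.6.

11.6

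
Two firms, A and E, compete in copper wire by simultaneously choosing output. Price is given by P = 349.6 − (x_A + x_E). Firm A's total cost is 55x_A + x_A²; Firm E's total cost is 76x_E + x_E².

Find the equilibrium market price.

Firm A's profit: π = x_A(349.6 − (x_A + x_E)) − 55x_A − x_A².
∂π/∂x_A = 294.6 − 4x_A − x_E = 0, so x_A = 73.65 − 0.25x_E.
By the same steps for E: x_E = 68.4 − 0.25x_A.
Solving the two reaction functions simultaneously: (1 − (−0.25)(−0.25))x_A = 73.65 − 0.25·68.4, so 0.9375x_A = 56.55 and x_A = 60.32.
Then x_E = 68.4 − 0.25·60.32 = 53.32.
Equilibrium price: P = 349.6 − 113.64 = 235.96.

235.96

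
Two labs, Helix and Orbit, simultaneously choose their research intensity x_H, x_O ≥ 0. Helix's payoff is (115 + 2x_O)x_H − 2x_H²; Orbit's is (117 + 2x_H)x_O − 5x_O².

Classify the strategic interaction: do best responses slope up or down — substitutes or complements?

Expanding Helix's payoff: 115x_H + 2x_Ox_H − 2x_H².
∂π/∂x_H = 115 + 2x_O − 4x_H = 0, so x_H = 28.75 + 0.5x_O.
The best-response slope dx_H/dx_O = 0.5 > 0: the reaction function is upward-sloping, so the choices are strategic complements.

strategic complements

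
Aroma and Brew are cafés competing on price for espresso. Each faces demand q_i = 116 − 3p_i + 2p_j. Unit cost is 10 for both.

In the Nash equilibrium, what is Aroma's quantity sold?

79.5

Aroma's profit: π = (p_{Aroma} − 10)(116 − 3p_{Aroma} + 2p_{Brew}).
∂π/∂p_{Aroma} = 146 − 6p_{Aroma} + 2p_{Brew} = 0 ⇒ p_{Aroma} = 73/3 + (1/3)p_{Brew}.
The game is symmetric, so in equilibrium p_{Brew} = p_{Aroma}: the reaction function gives (2/3)p_{Aroma} = 73/3, hence p_{Aroma} = 36.5.
q_{Aroma} = 116 − 3·36.5 + 2·36.5 = 79.5.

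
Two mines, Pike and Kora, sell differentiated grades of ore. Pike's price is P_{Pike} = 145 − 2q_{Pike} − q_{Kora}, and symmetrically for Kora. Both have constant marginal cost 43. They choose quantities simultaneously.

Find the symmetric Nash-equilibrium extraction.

Mine Pike's profit: π = q_{Pike}(145 − 2q_{Pike} − q_{Kora}) − 43q_{Pike}.
∂π/∂q_{Pike} = 102 − 4q_{Pike} − q_{Kora} = 0 ⇒ q_{Pike} = 25.5 − 0.25q_{Kora}.
The game is symmetric, so in equilibrium q_{Kora} = q_{Pike}: the reaction function gives 1.25q_{Pike} = 25.5, hence q_{Pike} = 20.4.

20.4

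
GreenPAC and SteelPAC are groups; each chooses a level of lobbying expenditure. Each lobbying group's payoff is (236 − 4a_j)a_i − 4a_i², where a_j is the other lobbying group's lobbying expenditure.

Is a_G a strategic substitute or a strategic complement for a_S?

GreenPAC's payoff is (236 − 4a_S)a_G − 4a_G².
∂π/∂a_G = 236 − 4a_S − 8a_G = 0, so a_G = 29.5 − 0.5a_S.
The best-response slope da_G/da_S = −0.5 < 0: the reaction function is downward-sloping, so the choices are strategic substitutes.

strategic substitutes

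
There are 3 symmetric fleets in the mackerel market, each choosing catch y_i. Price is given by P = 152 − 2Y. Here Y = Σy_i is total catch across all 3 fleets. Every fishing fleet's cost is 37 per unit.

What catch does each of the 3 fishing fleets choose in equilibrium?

A representative fishing fleet's profit is π_i = y_i(152 − 2Y) − 37y_i, with Y = y_i + Σ_{j≠i} y_j.
First-order condition: 115 − 4y_i − 2Σ_{j≠i} y_j = 0.
With identical fishing fleets, set every y_j = y: then 115 − 4y − 4y = 0, i.e. y = 115/8 = 14.375.

14.375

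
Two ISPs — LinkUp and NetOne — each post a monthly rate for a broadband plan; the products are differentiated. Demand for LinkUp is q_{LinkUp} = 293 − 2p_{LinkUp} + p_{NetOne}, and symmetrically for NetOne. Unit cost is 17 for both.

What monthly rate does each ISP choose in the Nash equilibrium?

109

LinkUp's profit: π = (p_{LinkUp} − 17)(293 − 2p_{LinkUp} + p_{NetOne}).
∂π/∂p_{LinkUp} = 327 − 4p_{LinkUp} + p_{NetOne} = 0 ⇒ p_{LinkUp} = 81.75 + 0.25p_{NetOne}.
By symmetry p_{NetOne} = p_{LinkUp}; substituting into the reaction function, 0.75p_{LinkUp} = 81.75 and p_{LinkUp} = 109.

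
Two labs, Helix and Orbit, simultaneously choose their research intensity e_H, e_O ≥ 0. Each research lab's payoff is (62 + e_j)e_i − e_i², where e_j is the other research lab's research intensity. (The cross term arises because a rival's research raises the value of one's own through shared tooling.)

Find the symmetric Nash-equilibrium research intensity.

Helix's payoff is (62 + e_O)e_H − e_H².
∂π/∂e_H = 62 + e_O − 2e_H = 0, so e_H = 31 + 0.5e_O.
The game is symmetric, so in equilibrium e_O = e_H: the reaction function gives 0.5e_H = 31, hence e_H = 62.

62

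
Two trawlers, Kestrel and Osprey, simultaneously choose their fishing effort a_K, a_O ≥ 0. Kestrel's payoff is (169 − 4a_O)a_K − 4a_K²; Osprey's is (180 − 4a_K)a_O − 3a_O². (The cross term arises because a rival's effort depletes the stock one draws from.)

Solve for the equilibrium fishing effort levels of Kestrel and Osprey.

9.1875, 23.875

Expanding Kestrel's payoff: 169a_K − 4a_Oa_K − 4a_K².
∂π/∂a_K = 169 − 4a_O − 8a_K = 0, so a_K = 21.125 − 0.5a_O.
Likewise for Osprey: a_O = 30 − (2/3)a_K.
Solving the two reaction functions simultaneously: (1 − (−0.5)(−2/3))a_K = 21.125 − 0.5·30, so (2/3)a_K = 6.125 and a_K = 9.1875.
Then a_O = 30 − (2/3)·9.1875 = 23.875.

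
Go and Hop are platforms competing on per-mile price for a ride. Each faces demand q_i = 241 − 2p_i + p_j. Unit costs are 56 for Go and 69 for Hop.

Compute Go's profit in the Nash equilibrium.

8039.12

Go's profit: π = (p_{Go} − 56)(241 − 2p_{Go} + p_{Hop}).
∂π/∂p_{Go} = 353 − 4p_{Go} + p_{Hop} = 0 ⇒ p_{Go} = 88.25 + 0.25p_{Hop}.
Similarly p_{Hop} = 94.75 + 0.25p_{Go}.
Plugging p_{Hop} into Go's best response: p_{Go} = 88.25 + 0.25(94.75 + 0.25p_{Go}) ⇒ 0.9375p_{Go} = 111.9375, so p_{Go} = 119.4.
Then p_{Hop} = 94.75 + 0.25·119.4 = 124.6.
q_{Go} = 241 − 2·119.4 + 124.6 = 126.8.
Profit = (119.4 − 56)·126.8 = 8039.12.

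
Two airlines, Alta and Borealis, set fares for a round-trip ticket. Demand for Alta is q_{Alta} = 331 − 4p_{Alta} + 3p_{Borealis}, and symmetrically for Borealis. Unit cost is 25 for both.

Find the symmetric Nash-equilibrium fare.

Alta's profit: π = (p_{Alta} − 25)(331 − 4p_{Alta} + 3p_{Borealis}).
∂π/∂p_{Alta} = 431 − 8p_{Alta} + 3p_{Borealis} = 0 ⇒ p_{Alta} = 53.875 + 0.375p_{Borealis}.
The game is symmetric, so in equilibrium p_{Borealis} = p_{Alta}: the reaction function gives 0.625p_{Alta} = 53.875, hence p_{Alta} = 86.2.

86.2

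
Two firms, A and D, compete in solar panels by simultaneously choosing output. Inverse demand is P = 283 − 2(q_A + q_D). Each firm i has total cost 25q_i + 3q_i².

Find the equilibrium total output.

43

Firm A's profit: π = q_A(283 − 2(q_A + q_D)) − 25q_A − 3q_A².
∂π/∂q_A = 258 − 10q_A − 2q_D = 0, so q_A = 25.8 − 0.2q_D.
The game is symmetric, so in equilibrium q_D = q_A: the reaction function gives 1.2q_A = 25.8, hence q_A = 21.5.
Total output: 21.5 + 21.5 = 43.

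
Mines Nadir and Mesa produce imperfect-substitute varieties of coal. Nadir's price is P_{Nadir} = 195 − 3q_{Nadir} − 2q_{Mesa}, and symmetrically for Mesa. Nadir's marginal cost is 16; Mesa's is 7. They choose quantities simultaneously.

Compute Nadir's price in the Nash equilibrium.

81.4375

Mine Nadir's profit: π = q_{Nadir}(195 − 3q_{Nadir} − 2q_{Mesa}) − 16q_{Nadir}.
∂π/∂q_{Nadir} = 179 − 6q_{Nadir} − 2q_{Mesa} = 0 ⇒ q_{Nadir} = 179/6 − (1/3)q_{Mesa}.
Similarly q_{Mesa} = 94/3 − (1/3)q_{Nadir}.
Substituting the second reaction function into the first: q_{Nadir} = 179/6 − (1/3)(94/3 − (1/3)q_{Nadir}), which gives (8/9)q_{Nadir} = 349/18 ⇒ q_{Nadir} = 21.8125.
Then q_{Mesa} = 94/3 − (1/3)·21.8125 = 24.0625.
P_{Nadir} = 195 − 3·21.8125 − 2·24.0625 = 81.4375.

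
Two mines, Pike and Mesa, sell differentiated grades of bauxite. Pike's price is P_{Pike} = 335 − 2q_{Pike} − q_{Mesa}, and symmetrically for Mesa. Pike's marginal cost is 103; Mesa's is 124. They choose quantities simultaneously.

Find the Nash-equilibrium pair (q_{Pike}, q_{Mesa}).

Mine Pike's profit: π = q_{Pike}(335 − 2q_{Pike} − q_{Mesa}) − 103q_{Pike}.
∂π/∂q_{Pike} = 232 − 4q_{Pike} − q_{Mesa} = 0 ⇒ q_{Pike} = 58 − 0.25q_{Mesa}.
Similarly q_{Mesa} = 52.75 − 0.25q_{Pike}.
Substituting the second reaction function into the first: q_{Pike} = 58 − 0.25(52.75 − 0.25q_{Pike}), which gives 0.9375q_{Pike} = 44.8125 ⇒ q_{Pike} = 47.8.
Then q_{Mesa} = 52.75 − 0.25·47.8 = 40.8.

47.8, 40.8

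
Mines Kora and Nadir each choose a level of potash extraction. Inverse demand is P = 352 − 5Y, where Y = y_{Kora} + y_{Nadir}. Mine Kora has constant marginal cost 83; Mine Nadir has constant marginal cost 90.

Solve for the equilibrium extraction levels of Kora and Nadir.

18.4, 17

Mine Kora's profit: π = y_{Kora}(352 − 5(y_{Kora} + y_{Nadir})) − 83y_{Kora}.
∂π/∂y_{Kora} = 269 − 10y_{Kora} − 5y_{Nadir} = 0, so y_{Kora} = 26.9 − 0.5y_{Nadir}.
By the same steps for Nadir: y_{Nadir} = 26.2 − 0.5y_{Kora}.
Solving the two reaction functions simultaneously: (1 − (−0.5)(−0.5))y_{Kora} = 26.9 − 0.5·26.2, so 0.75y_{Kora} = 13.8 and y_{Kora} = 18.4.
Then y_{Nadir} = 26.2 − 0.5·18.4 = 17.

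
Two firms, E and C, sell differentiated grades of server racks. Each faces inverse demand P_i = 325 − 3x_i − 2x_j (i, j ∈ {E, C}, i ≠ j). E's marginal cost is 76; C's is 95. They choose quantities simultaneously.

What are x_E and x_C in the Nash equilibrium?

Firm E's profit: π = x_E(325 − 3x_E − 2x_C) − 76x_E.
∂π/∂x_E = 249 − 6x_E − 2x_C = 0 ⇒ x_E = 41.5 − (1/3)x_C.
Similarly x_C = 115/3 − (1/3)x_E.
Solving the two reaction functions simultaneously: (1 − (−1/3)(−1/3))x_E = 41.5 − (1/3)·(115/3), so (8/9)x_E = 517/18 and x_E = 32.3125.
Then x_C = 115/3 − (1/3)·32.3125 = 27.5625.

32.3125, 27.5625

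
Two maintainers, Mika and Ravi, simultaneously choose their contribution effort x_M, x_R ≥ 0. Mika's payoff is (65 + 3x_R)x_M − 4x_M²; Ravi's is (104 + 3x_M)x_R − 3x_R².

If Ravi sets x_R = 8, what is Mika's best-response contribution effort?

11.125

Expanding Mika's payoff: 65x_M + 3x_Rx_M − 4x_M².
∂π/∂x_M = 65 + 3x_R − 8x_M = 0, so x_M = 8.125 + 0.375x_R.
At x_R = 8: x_M = 8.125 + 0.375·8 = 11.125.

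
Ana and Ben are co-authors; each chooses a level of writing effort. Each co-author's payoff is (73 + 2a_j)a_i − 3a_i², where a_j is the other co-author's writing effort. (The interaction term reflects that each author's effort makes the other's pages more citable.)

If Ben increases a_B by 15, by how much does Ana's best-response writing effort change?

5

Ana's payoff is (73 + 2a_B)a_A − 3a_A².
∂π/∂a_A = 73 + 2a_B − 6a_A = 0, so a_A = 73/6 + (1/3)a_B.
The reaction-function slope is 1/3, so a 15-unit rise in a_B moves a_A by 1/3 × 15 = 5. Ana's best response rises — the actions are strategic complements.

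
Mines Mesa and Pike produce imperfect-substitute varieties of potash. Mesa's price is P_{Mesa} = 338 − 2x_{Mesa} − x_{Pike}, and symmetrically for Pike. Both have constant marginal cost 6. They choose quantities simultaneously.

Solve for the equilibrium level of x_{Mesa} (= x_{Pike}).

Mine Mesa's profit: π = x_{Mesa}(338 − 2x_{Mesa} − x_{Pike}) − 6x_{Mesa}.
∂π/∂x_{Mesa} = 332 − 4x_{Mesa} − x_{Pike} = 0 ⇒ x_{Mesa} = 83 − 0.25x_{Pike}.
The game is symmetric, so in equilibrium x_{Pike} = x_{Mesa}: the reaction function gives 1.25x_{Mesa} = 83, hence x_{Mesa} = 66.4.

66.4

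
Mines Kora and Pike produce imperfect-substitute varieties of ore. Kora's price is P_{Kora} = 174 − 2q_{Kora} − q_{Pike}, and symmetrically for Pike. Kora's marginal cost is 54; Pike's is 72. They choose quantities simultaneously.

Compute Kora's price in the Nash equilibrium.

104.4

Mine Kora's profit: π = q_{Kora}(174 − 2q_{Kora} − q_{Pike}) − 54q_{Kora}.
∂π/∂q_{Kora} = 120 − 4q_{Kora} − q_{Pike} = 0 ⇒ q_{Kora} = 30 − 0.25q_{Pike}.
Similarly q_{Pike} = 25.5 − 0.25q_{Kora}.
Plugging q_{Pike} into Kora's best response: q_{Kora} = 30 − 0.25(25.5 − 0.25q_{Kora}) ⇒ 0.9375q_{Kora} = 23.625, so q_{Kora} = 25.2.
Then q_{Pike} = 25.5 − 0.25·25.2 = 19.2.
P_{Kora} = 174 − 2·25.2 − 19.2 = 104.4.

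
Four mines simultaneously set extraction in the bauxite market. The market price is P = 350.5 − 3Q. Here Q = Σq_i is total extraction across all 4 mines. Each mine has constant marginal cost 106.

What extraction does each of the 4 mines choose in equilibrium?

16.3

A representative mine's profit is π_i = q_i(350.5 − 3Q) − 106q_i, with Q = q_i + Σ_{j≠i} q_j.
First-order condition: 244.5 − 6q_i − 3Σ_{j≠i} q_j = 0.
Imposing symmetry (q_j = q for all j) turns Σ_{j≠i} q_j into 3q, so 244.5 = 15q and q = 16.3.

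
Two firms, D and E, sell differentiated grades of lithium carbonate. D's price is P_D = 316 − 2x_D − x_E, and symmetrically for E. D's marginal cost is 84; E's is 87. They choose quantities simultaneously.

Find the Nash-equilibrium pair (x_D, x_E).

46.6, 45.6

Firm D's profit: π = x_D(316 − 2x_D − x_E) − 84x_D.
∂π/∂x_D = 232 − 4x_D − x_E = 0 ⇒ x_D = 58 − 0.25x_E.
Similarly x_E = 57.25 − 0.25x_D.
Solving the two reaction functions simultaneously: (1 − (−0.25)(−0.25))x_D = 58 − 0.25·57.25, so 0.9375x_D = 43.6875 and x_D = 46.6.
Then x_E = 57.25 − 0.25·46.6 = 45.6.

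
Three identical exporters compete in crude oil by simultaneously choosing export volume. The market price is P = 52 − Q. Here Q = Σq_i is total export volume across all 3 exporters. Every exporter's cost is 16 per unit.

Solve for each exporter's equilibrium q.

9

A representative exporter's profit is π_i = q_i(52 − Q) − 16q_i, with Q = q_i + Σ_{j≠i} q_j.
First-order condition: 36 − 2q_i − Σ_{j≠i} q_j = 0.
In a symmetric equilibrium every exporter chooses the same q, so Σ_{j≠i} q_j = 2q. The condition becomes 36 − 4q = 0, giving q = 36/4 = 9.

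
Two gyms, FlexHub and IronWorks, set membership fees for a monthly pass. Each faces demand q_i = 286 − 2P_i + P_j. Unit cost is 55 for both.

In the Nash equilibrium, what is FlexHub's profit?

11858

FlexHub's profit: π = (P_{FlexHub} − 55)(286 − 2P_{FlexHub} + P_{IronWorks}).
∂π/∂P_{FlexHub} = 396 − 4P_{FlexHub} + P_{IronWorks} = 0 ⇒ P_{FlexHub} = 99 + 0.25P_{IronWorks}.
The game is symmetric, so in equilibrium P_{IronWorks} = P_{FlexHub}: the reaction function gives 0.75P_{FlexHub} = 99, hence P_{FlexHub} = 132.
q_{FlexHub} = 286 − 2·132 + 132 = 154.
Profit = (132 − 55)·154 = 11858.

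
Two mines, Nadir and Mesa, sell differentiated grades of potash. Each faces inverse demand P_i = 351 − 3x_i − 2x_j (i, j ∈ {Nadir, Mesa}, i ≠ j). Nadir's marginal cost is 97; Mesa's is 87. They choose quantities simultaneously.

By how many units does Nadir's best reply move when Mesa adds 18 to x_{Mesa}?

-6

Mine Nadir's profit: π = x_{Nadir}(351 − 3x_{Nadir} − 2x_{Mesa}) − 97x_{Nadir}.
∂π/∂x_{Nadir} = 254 − 6x_{Nadir} − 2x_{Mesa} = 0 ⇒ x_{Nadir} = 127/3 − (1/3)x_{Mesa}.
The reaction-function slope is −1/3, so an 18-unit rise in x_{Mesa} moves x_{Nadir} by −1/3 × 18 = −6. Nadir's best response falls — the actions are strategic substitutes.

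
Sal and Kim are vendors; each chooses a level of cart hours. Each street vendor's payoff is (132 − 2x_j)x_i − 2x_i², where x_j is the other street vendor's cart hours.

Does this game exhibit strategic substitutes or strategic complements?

Sal's payoff is (132 − 2x_K)x_S − 2x_S².
∂π/∂x_S = 132 − 2x_K − 4x_S = 0, so x_S = 33 − 0.5x_K.
The best-response slope dx_S/dx_K = −0.5 < 0: the reaction function is downward-sloping, so the choices are strategic substitutes.

strategic substitutes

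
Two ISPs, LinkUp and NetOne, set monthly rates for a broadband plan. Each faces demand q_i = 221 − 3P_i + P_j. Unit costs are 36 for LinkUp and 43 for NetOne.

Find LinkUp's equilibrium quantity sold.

LinkUp's profit: π = (P_{LinkUp} − 36)(221 − 3P_{LinkUp} + P_{NetOne}).
∂π/∂P_{LinkUp} = 329 − 6P_{LinkUp} + P_{NetOne} = 0 ⇒ P_{LinkUp} = 329/6 + (1/6)P_{NetOne}.
Similarly P_{NetOne} = 175/3 + (1/6)P_{LinkUp}.
Solving the two reaction functions simultaneously: (1 − (1/6)(1/6))P_{LinkUp} = 329/6 + (1/6)·(175/3), so (35/36)P_{LinkUp} = 581/9 and P_{LinkUp} = 66.4.
Then P_{NetOne} = 175/3 + (1/6)·66.4 = 69.4.
q_{LinkUp} = 221 − 3·66.4 + 69.4 = 91.2.

91.2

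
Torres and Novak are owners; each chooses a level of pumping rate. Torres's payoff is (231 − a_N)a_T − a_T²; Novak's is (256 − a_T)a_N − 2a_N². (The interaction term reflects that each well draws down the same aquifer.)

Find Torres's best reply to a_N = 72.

Expanding Torres's payoff: 231a_T − a_Na_T − a_T².
∂π/∂a_T = 231 − a_N − 2a_T = 0, so a_T = 115.5 − 0.5a_N.
At a_N = 72: a_T = 115.5 − 0.5·72 = 79.5.

79.5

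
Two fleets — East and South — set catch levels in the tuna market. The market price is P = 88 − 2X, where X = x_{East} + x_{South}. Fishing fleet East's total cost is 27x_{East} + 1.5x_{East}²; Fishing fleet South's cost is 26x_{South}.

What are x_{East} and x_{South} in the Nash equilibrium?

Fishing fleet East's profit: π = x_{East}(88 − 2(x_{East} + x_{South})) − 27x_{East} − 1.5x_{East}².
∂π/∂x_{East} = 61 − 7x_{East} − 2x_{South} = 0, so x_{East} = 61/7 − (2/7)x_{South}.
For South: ∂π/∂x_{South} = 62 − 4x_{South} − 2x_{East} = 0 ⇒ x_{South} = 15.5 − 0.5x_{East}.
Plugging x_{South} into East's best response: x_{East} = 61/7 − (2/7)(15.5 − 0.5x_{East}) ⇒ (6/7)x_{East} = 30/7, so x_{East} = 5.
Then x_{South} = 15.5 − 0.5·5 = 13.

5, 13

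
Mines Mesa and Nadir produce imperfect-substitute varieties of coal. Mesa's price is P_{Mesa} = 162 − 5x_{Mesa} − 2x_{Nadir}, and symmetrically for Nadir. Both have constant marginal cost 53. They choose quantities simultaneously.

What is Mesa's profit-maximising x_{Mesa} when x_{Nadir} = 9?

Mine Mesa's profit: π = x_{Mesa}(162 − 5x_{Mesa} − 2x_{Nadir}) − 53x_{Mesa}.
∂π/∂x_{Mesa} = 109 − 10x_{Mesa} − 2x_{Nadir} = 0 ⇒ x_{Mesa} = 10.9 − 0.2x_{Nadir}.
At x_{Nadir} = 9: x_{Mesa} = 10.9 − 0.2·9 = 9.1.

9.1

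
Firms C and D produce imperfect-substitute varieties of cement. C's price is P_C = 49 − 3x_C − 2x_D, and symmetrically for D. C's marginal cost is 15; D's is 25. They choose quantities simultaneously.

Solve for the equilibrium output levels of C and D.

Firm C's profit: π = x_C(49 − 3x_C − 2x_D) − 15x_C.
∂π/∂x_C = 34 − 6x_C − 2x_D = 0 ⇒ x_C = 17/3 − (1/3)x_D.
Similarly x_D = 4 − (1/3)x_C.
Substituting the second reaction function into the first: x_C = 17/3 − (1/3)(4 − (1/3)x_C), which gives (8/9)x_C = 13/3 ⇒ x_C = 4.875.
Then x_D = 4 − (1/3)·4.875 = 2.375.

4.875, 2.375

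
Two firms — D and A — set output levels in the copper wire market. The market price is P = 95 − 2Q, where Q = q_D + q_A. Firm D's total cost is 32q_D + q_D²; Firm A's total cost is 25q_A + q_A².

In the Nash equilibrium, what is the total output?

16.625

Firm D's profit: π = q_D(95 − 2(q_D + q_A)) − 32q_D − q_D².
∂π/∂q_D = 63 − 6q_D − 2q_A = 0, so q_D = 10.5 − (1/3)q_A.
By the same steps for A: q_A = 35/3 − (1/3)q_D.
Substituting the second reaction function into the first: q_D = 10.5 − (1/3)(35/3 − (1/3)q_D), which gives (8/9)q_D = 119/18 ⇒ q_D = 7.4375.
Then q_A = 35/3 − (1/3)·7.4375 = 9.1875.
Total output: 7.4375 + 9.1875 = 16.625.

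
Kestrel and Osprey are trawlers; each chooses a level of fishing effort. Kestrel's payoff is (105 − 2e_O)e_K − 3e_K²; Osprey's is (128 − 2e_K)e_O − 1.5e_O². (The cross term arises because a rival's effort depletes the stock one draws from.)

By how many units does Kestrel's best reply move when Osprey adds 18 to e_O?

Expanding Kestrel's payoff: 105e_K − 2e_Oe_K − 3e_K².
∂π/∂e_K = 105 − 2e_O − 6e_K = 0, so e_K = 17.5 − (1/3)e_O.
The reaction-function slope is −1/3, so an 18-unit rise in e_O moves e_K by −1/3 × 18 = −6. Kestrel's best response falls — the actions are strategic substitutes.

-6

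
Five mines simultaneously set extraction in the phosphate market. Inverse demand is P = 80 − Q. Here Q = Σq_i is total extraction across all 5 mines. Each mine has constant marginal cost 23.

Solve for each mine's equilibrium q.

9.5

A representative mine's profit is π_i = q_i(80 − Q) − 23q_i, with Q = q_i + Σ_{j≠i} q_j.
First-order condition: 57 − 2q_i − Σ_{j≠i} q_j = 0.
Imposing symmetry (q_j = q for all j) turns Σ_{j≠i} q_j into 4q, so 57 = 6q and q = 9.5.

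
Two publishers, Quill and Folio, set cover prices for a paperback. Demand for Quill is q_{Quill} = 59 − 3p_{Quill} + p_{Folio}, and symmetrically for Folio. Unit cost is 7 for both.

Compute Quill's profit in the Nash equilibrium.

Quill's profit: π = (p_{Quill} − 7)(59 − 3p_{Quill} + p_{Folio}).
∂π/∂p_{Quill} = 80 − 6p_{Quill} + p_{Folio} = 0 ⇒ p_{Quill} = 40/3 + (1/6)p_{Folio}.
The game is symmetric, so in equilibrium p_{Folio} = p_{Quill}: the reaction function gives (5/6)p_{Quill} = 40/3, hence p_{Quill} = 16.
q_{Quill} = 59 − 3·16 + 16 = 27.
Profit = (16 − 7)·27 = 243.

243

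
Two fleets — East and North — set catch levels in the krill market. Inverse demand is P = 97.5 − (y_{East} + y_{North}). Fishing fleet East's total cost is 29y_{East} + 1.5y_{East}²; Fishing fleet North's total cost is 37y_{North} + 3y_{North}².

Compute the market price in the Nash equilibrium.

Fishing fleet East's profit: π = y_{East}(97.5 − (y_{East} + y_{North})) − 29y_{East} − 1.5y_{East}².
∂π/∂y_{East} = 68.5 − 5y_{East} − y_{North} = 0, so y_{East} = 13.7 − 0.2y_{North}.
For North: ∂π/∂y_{North} = 60.5 − 8y_{North} − y_{East} = 0 ⇒ y_{North} = 7.5625 − 0.125y_{East}.
Plugging y_{North} into East's best response: y_{East} = 13.7 − 0.2(7.5625 − 0.125y_{East}) ⇒ 0.975y_{East} = 12.1875, so y_{East} = 12.5.
Then y_{North} = 7.5625 − 0.125·12.5 = 6.
Equilibrium price: P = 97.5 − 18.5 = 79.

79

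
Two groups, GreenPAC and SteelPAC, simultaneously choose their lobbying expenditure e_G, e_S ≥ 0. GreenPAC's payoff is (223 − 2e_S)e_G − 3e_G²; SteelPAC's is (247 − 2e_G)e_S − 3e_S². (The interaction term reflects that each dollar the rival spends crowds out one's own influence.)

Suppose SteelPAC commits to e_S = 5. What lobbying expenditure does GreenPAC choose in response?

Expanding GreenPAC's payoff: 223e_G − 2e_Se_G − 3e_G².
∂π/∂e_G = 223 − 2e_S − 6e_G = 0, so e_G = 223/6 − (1/3)e_S.
At e_S = 5: e_G = 223/6 − (1/3)·5 = 35.5.

35.5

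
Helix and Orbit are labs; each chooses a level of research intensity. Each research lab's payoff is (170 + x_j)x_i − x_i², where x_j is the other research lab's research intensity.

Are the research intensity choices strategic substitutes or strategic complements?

Helix's payoff is (170 + x_O)x_H − x_H².
∂π/∂x_H = 170 + x_O − 2x_H = 0, so x_H = 85 + 0.5x_O.
The best-response slope dx_H/dx_O = 0.5 > 0: the reaction function is upward-sloping, so the choices are strategic complements.

strategic complements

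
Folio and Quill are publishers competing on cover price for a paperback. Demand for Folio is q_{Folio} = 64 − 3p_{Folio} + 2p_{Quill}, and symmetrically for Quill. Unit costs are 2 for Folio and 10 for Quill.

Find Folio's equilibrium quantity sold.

Folio's profit: π = (p_{Folio} − 2)(64 − 3p_{Folio} + 2p_{Quill}).
∂π/∂p_{Folio} = 70 − 6p_{Folio} + 2p_{Quill} = 0 ⇒ p_{Folio} = 35/3 + (1/3)p_{Quill}.
Similarly p_{Quill} = 47/3 + (1/3)p_{Folio}.
Plugging p_{Quill} into Folio's best response: p_{Folio} = 35/3 + (1/3)(47/3 + (1/3)p_{Folio}) ⇒ (8/9)p_{Folio} = 152/9, so p_{Folio} = 19.
Then p_{Quill} = 47/3 + (1/3)·19 = 22.
q_{Folio} = 64 − 3·19 + 2·22 = 51.

51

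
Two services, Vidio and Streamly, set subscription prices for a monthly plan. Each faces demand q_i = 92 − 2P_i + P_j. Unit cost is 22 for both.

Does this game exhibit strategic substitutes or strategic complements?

Vidio's profit: π = (P_{Vidio} − 22)(92 − 2P_{Vidio} + P_{Streamly}).
∂π/∂P_{Vidio} = 136 − 4P_{Vidio} + P_{Streamly} = 0 ⇒ P_{Vidio} = 34 + 0.25P_{Streamly}.
The best-response slope dP_{Vidio}/dP_{Streamly} = 0.25 > 0: the reaction function is upward-sloping, so the choices are strategic complements.

strategic complements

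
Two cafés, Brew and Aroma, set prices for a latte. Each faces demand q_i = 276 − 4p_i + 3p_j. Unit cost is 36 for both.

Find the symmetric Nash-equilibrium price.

84

Brew's profit: π = (p_{Brew} − 36)(276 − 4p_{Brew} + 3p_{Aroma}).
∂π/∂p_{Brew} = 420 − 8p_{Brew} + 3p_{Aroma} = 0 ⇒ p_{Brew} = 52.5 + 0.375p_{Aroma}.
The game is symmetric, so in equilibrium p_{Aroma} = p_{Brew}: the reaction function gives 0.625p_{Brew} = 52.5, hence p_{Brew} = 84.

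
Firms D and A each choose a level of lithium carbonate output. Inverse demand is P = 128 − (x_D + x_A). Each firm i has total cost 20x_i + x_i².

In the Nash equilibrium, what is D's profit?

Firm D's profit: π = x_D(128 − (x_D + x_A)) − 20x_D − x_D².
∂π/∂x_D = 108 − 4x_D − x_A = 0, so x_D = 27 − 0.25x_A.
By symmetry x_A = x_D; substituting into the reaction function, 1.25x_D = 27 and x_D = 21.6.
Price P = 128 − 43.2 = 84.8.
D's profit: (84.8 − 20)·21.6 − (21.6)² = 933.12.

933.12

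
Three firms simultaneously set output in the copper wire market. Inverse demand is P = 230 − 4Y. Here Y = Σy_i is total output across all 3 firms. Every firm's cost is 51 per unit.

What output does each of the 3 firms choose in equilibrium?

A representative firm's profit is π_i = y_i(230 − 4Y) − 51y_i, with Y = y_i + Σ_{j≠i} y_j.
First-order condition: 179 − 8y_i − 4Σ_{j≠i} y_j = 0.
In a symmetric equilibrium every firm chooses the same y, so Σ_{j≠i} y_j = 2y. The condition becomes 179 − 16y = 0, giving y = 179/16 = 11.1875.

11.1875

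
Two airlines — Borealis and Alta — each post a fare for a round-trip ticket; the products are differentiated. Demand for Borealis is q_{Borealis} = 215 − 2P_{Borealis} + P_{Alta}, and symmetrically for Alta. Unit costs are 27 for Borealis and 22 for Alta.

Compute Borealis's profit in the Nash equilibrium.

7688

Borealis's profit: π = (P_{Borealis} − 27)(215 − 2P_{Borealis} + P_{Alta}).
∂π/∂P_{Borealis} = 269 − 4P_{Borealis} + P_{Alta} = 0 ⇒ P_{Borealis} = 67.25 + 0.25P_{Alta}.
Similarly P_{Alta} = 64.75 + 0.25P_{Borealis}.
Solving the two reaction functions simultaneously: (1 − (0.25)(0.25))P_{Borealis} = 67.25 + 0.25·64.75, so 0.9375P_{Borealis} = 83.4375 and P_{Borealis} = 89.
Then P_{Alta} = 64.75 + 0.25·89 = 87.
q_{Borealis} = 215 − 2·89 + 87 = 124.
Profit = (89 − 27)·124 = 7688.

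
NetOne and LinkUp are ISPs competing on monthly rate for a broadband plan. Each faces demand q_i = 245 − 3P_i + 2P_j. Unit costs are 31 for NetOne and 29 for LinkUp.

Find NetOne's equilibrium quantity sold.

159.375

NetOne's profit: π = (P_{NetOne} − 31)(245 − 3P_{NetOne} + 2P_{LinkUp}).
∂π/∂P_{NetOne} = 338 − 6P_{NetOne} + 2P_{LinkUp} = 0 ⇒ P_{NetOne} = 169/3 + (1/3)P_{LinkUp}.
Similarly P_{LinkUp} = 166/3 + (1/3)P_{NetOne}.
Solving the two reaction functions simultaneously: (1 − (1/3)(1/3))P_{NetOne} = 169/3 + (1/3)·(166/3), so (8/9)P_{NetOne} = 673/9 and P_{NetOne} = 84.125.
Then P_{LinkUp} = 166/3 + (1/3)·84.125 = 83.375.
q_{NetOne} = 245 − 3·84.125 + 2·83.375 = 159.375.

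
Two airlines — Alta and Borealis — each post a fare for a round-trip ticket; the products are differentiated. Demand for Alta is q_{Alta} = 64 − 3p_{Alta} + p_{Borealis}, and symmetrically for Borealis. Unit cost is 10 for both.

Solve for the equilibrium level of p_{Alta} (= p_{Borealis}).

Alta's profit: π = (p_{Alta} − 10)(64 − 3p_{Alta} + p_{Borealis}).
∂π/∂p_{Alta} = 94 − 6p_{Alta} + p_{Borealis} = 0 ⇒ p_{Alta} = 47/3 + (1/6)p_{Borealis}.
Setting p_{Alta} = p_{Borealis} in the reaction function: p_{Alta} = 47/3 + (1/6)p_{Alta}, so p_{Alta} = (47/3) / (5/6) = 18.8.

18.8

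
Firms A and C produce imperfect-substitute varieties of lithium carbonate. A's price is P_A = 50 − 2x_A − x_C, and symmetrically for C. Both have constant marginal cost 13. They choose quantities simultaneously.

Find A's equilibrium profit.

109.52

Firm A's profit: π = x_A(50 − 2x_A − x_C) − 13x_A.
∂π/∂x_A = 37 − 4x_A − x_C = 0 ⇒ x_A = 9.25 − 0.25x_C.
The game is symmetric, so in equilibrium x_C = x_A: the reaction function gives 1.25x_A = 9.25, hence x_A = 7.4.
P_A = 50 − 2·7.4 − 7.4 = 27.8.
Profit = (27.8 − 13)·7.4 = 109.52.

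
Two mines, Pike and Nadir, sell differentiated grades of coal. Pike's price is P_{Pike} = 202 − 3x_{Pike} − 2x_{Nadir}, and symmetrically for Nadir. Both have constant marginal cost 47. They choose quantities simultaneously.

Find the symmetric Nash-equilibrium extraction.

Mine Pike's profit: π = x_{Pike}(202 − 3x_{Pike} − 2x_{Nadir}) − 47x_{Pike}.
∂π/∂x_{Pike} = 155 − 6x_{Pike} − 2x_{Nadir} = 0 ⇒ x_{Pike} = 155/6 − (1/3)x_{Nadir}.
The game is symmetric, so in equilibrium x_{Nadir} = x_{Pike}: the reaction function gives (4/3)x_{Pike} = 155/6, hence x_{Pike} = 19.375.

19.375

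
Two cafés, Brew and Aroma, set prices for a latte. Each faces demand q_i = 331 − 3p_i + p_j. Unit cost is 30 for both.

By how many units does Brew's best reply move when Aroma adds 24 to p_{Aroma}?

4

Brew's profit: π = (p_{Brew} − 30)(331 − 3p_{Brew} + p_{Aroma}).
∂π/∂p_{Brew} = 421 − 6p_{Brew} + p_{Aroma} = 0 ⇒ p_{Brew} = 421/6 + (1/6)p_{Aroma}.
The reaction-function slope is 1/6, so a 24-unit rise in p_{Aroma} moves p_{Brew} by 1/6 × 24 = 4. Brew's best response rises — the actions are strategic complements.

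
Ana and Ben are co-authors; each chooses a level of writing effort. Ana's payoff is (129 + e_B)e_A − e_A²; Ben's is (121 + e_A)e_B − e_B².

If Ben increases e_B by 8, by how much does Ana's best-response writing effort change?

4

Expanding Ana's payoff: 129e_A + e_Be_A − e_A².
∂π/∂e_A = 129 + e_B − 2e_A = 0, so e_A = 64.5 + 0.5e_B.
The reaction-function slope is 0.5, so an 8-unit rise in e_B moves e_A by 0.5 × 8 = 4. Ana's best response rises — the actions are strategic complements.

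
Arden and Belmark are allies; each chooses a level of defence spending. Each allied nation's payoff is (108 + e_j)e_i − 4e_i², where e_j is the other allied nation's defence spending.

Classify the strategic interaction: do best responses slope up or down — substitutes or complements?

Arden's payoff is (108 + e_B)e_A − 4e_A².
∂π/∂e_A = 108 + e_B − 8e_A = 0, so e_A = 13.5 + 0.125e_B.
The best-response slope de_A/de_B = 0.125 > 0: the reaction function is upward-sloping, so the choices are strategic complements.

strategic complements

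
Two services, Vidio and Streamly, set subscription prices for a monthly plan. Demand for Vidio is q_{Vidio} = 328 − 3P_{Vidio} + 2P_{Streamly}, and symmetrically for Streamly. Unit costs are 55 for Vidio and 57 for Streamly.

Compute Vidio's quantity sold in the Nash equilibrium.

Vidio's profit: π = (P_{Vidio} − 55)(328 − 3P_{Vidio} + 2P_{Streamly}).
∂π/∂P_{Vidio} = 493 − 6P_{Vidio} + 2P_{Streamly} = 0 ⇒ P_{Vidio} = 493/6 + (1/3)P_{Streamly}.
Similarly P_{Streamly} = 499/6 + (1/3)P_{Vidio}.
Solving the two reaction functions simultaneously: (1 − (1/3)(1/3))P_{Vidio} = 493/6 + (1/3)·(499/6), so (8/9)P_{Vidio} = 989/9 and P_{Vidio} = 123.625.
Then P_{Streamly} = 499/6 + (1/3)·123.625 = 124.375.
q_{Vidio} = 328 − 3·123.625 + 2·124.375 = 205.875.

205.875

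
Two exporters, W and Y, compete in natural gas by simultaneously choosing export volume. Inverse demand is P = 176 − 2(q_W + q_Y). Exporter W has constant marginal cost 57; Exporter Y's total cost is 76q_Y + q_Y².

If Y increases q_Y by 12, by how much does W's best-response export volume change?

-6

Exporter W's profit: π = q_W(176 − 2(q_W + q_Y)) − 57q_W.
∂π/∂q_W = 119 − 4q_W − 2q_Y = 0, so q_W = 29.75 − 0.5q_Y.
The reaction-function slope is −0.5, so a 12-unit rise in q_Y moves q_W by −0.5 × 12 = −6. W's best response falls — the actions are strategic substitutes.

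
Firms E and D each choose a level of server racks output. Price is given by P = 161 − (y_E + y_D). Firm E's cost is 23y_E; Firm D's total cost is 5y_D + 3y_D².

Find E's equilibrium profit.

Firm E's profit: π = y_E(161 − (y_E + y_D)) − 23y_E.
∂π/∂y_E = 138 − 2y_E − y_D = 0, so y_E = 69 − 0.5y_D.
For D: ∂π/∂y_D = 156 − 8y_D − y_E = 0 ⇒ y_D = 19.5 − 0.125y_E.
Plugging y_D into E's best response: y_E = 69 − 0.5(19.5 − 0.125y_E) ⇒ 0.9375y_E = 59.25, so y_E = 63.2.
Then y_D = 19.5 − 0.125·63.2 = 11.6.
Price P = 161 − 74.8 = 86.2.
E's profit: (86.2 − 23)·63.2 = 3994.24.

3994.24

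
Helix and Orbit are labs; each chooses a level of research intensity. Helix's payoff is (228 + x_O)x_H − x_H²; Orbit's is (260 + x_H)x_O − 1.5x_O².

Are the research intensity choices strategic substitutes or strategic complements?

Expanding Helix's payoff: 228x_H + x_Ox_H − x_H².
∂π/∂x_H = 228 + x_O − 2x_H = 0, so x_H = 114 + 0.5x_O.
The best-response slope dx_H/dx_O = 0.5 > 0: the reaction function is upward-sloping, so the choices are strategic complements.

strategic complements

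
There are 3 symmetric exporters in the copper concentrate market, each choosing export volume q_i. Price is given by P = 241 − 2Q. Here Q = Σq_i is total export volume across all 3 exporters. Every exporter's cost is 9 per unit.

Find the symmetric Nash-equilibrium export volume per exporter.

A representative exporter's profit is π_i = q_i(241 − 2Q) − 9q_i, with Q = q_i + Σ_{j≠i} q_j.
First-order condition: 232 − 4q_i − 2Σ_{j≠i} q_j = 0.
With identical exporters, set every q_j = q: then 232 − 4q − 4q = 0, i.e. q = 232/8 = 29.

29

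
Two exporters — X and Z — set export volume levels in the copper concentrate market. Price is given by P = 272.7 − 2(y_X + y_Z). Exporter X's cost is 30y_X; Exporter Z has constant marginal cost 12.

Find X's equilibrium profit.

Exporter X's profit: π = y_X(272.7 − 2(y_X + y_Z)) − 30y_X.
∂π/∂y_X = 242.7 − 4y_X − 2y_Z = 0, so y_X = 60.675 − 0.5y_Z.
By the same steps for Z: y_Z = 65.175 − 0.5y_X.
Substituting the second reaction function into the first: y_X = 60.675 − 0.5(65.175 − 0.5y_X), which gives 0.75y_X = 28.0875 ⇒ y_X = 37.45.
Then y_Z = 65.175 − 0.5·37.45 = 46.45.
Price P = 272.7 − 2·83.9 = 104.9.
X's profit: (104.9 − 30)·37.45 = 2805.005.

2805.005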